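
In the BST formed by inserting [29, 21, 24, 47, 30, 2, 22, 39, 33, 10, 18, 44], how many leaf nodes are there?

Tree built from: [29, 21, 24, 47, 30, 2, 22, 39, 33, 10, 18, 44]
Tree (level-order array): [29, 21, 47, 2, 24, 30, None, None, 10, 22, None, None, 39, None, 18, None, None, 33, 44]
Rule: A leaf has 0 children.
Per-node child counts:
  node 29: 2 child(ren)
  node 21: 2 child(ren)
  node 2: 1 child(ren)
  node 10: 1 child(ren)
  node 18: 0 child(ren)
  node 24: 1 child(ren)
  node 22: 0 child(ren)
  node 47: 1 child(ren)
  node 30: 1 child(ren)
  node 39: 2 child(ren)
  node 33: 0 child(ren)
  node 44: 0 child(ren)
Matching nodes: [18, 22, 33, 44]
Count of leaf nodes: 4


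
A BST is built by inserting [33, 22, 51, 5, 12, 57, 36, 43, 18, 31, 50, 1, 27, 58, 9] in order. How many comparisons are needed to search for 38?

Search path for 38: 33 -> 51 -> 36 -> 43
Found: False
Comparisons: 4


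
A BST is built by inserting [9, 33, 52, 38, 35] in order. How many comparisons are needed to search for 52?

Search path for 52: 9 -> 33 -> 52
Found: True
Comparisons: 3


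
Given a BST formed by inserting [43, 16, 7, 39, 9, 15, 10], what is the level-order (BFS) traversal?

Tree insertion order: [43, 16, 7, 39, 9, 15, 10]
Tree (level-order array): [43, 16, None, 7, 39, None, 9, None, None, None, 15, 10]
BFS from the root, enqueuing left then right child of each popped node:
  queue [43] -> pop 43, enqueue [16], visited so far: [43]
  queue [16] -> pop 16, enqueue [7, 39], visited so far: [43, 16]
  queue [7, 39] -> pop 7, enqueue [9], visited so far: [43, 16, 7]
  queue [39, 9] -> pop 39, enqueue [none], visited so far: [43, 16, 7, 39]
  queue [9] -> pop 9, enqueue [15], visited so far: [43, 16, 7, 39, 9]
  queue [15] -> pop 15, enqueue [10], visited so far: [43, 16, 7, 39, 9, 15]
  queue [10] -> pop 10, enqueue [none], visited so far: [43, 16, 7, 39, 9, 15, 10]
Result: [43, 16, 7, 39, 9, 15, 10]


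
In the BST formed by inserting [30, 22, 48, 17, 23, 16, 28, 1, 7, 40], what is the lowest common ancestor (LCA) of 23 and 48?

Tree insertion order: [30, 22, 48, 17, 23, 16, 28, 1, 7, 40]
Tree (level-order array): [30, 22, 48, 17, 23, 40, None, 16, None, None, 28, None, None, 1, None, None, None, None, 7]
In a BST, the LCA of p=23, q=48 is the first node v on the
root-to-leaf path with p <= v <= q (go left if both < v, right if both > v).
Walk from root:
  at 30: 23 <= 30 <= 48, this is the LCA
LCA = 30


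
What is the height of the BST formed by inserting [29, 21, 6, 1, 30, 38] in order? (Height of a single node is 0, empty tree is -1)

Insertion order: [29, 21, 6, 1, 30, 38]
Tree (level-order array): [29, 21, 30, 6, None, None, 38, 1]
Compute height bottom-up (empty subtree = -1):
  height(1) = 1 + max(-1, -1) = 0
  height(6) = 1 + max(0, -1) = 1
  height(21) = 1 + max(1, -1) = 2
  height(38) = 1 + max(-1, -1) = 0
  height(30) = 1 + max(-1, 0) = 1
  height(29) = 1 + max(2, 1) = 3
Height = 3


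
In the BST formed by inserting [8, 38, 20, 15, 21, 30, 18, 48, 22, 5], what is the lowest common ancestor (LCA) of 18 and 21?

Tree insertion order: [8, 38, 20, 15, 21, 30, 18, 48, 22, 5]
Tree (level-order array): [8, 5, 38, None, None, 20, 48, 15, 21, None, None, None, 18, None, 30, None, None, 22]
In a BST, the LCA of p=18, q=21 is the first node v on the
root-to-leaf path with p <= v <= q (go left if both < v, right if both > v).
Walk from root:
  at 8: both 18 and 21 > 8, go right
  at 38: both 18 and 21 < 38, go left
  at 20: 18 <= 20 <= 21, this is the LCA
LCA = 20


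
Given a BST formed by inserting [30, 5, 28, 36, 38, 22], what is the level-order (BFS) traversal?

Tree insertion order: [30, 5, 28, 36, 38, 22]
Tree (level-order array): [30, 5, 36, None, 28, None, 38, 22]
BFS from the root, enqueuing left then right child of each popped node:
  queue [30] -> pop 30, enqueue [5, 36], visited so far: [30]
  queue [5, 36] -> pop 5, enqueue [28], visited so far: [30, 5]
  queue [36, 28] -> pop 36, enqueue [38], visited so far: [30, 5, 36]
  queue [28, 38] -> pop 28, enqueue [22], visited so far: [30, 5, 36, 28]
  queue [38, 22] -> pop 38, enqueue [none], visited so far: [30, 5, 36, 28, 38]
  queue [22] -> pop 22, enqueue [none], visited so far: [30, 5, 36, 28, 38, 22]
Result: [30, 5, 36, 28, 38, 22]


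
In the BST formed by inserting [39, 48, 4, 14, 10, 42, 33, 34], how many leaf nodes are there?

Tree built from: [39, 48, 4, 14, 10, 42, 33, 34]
Tree (level-order array): [39, 4, 48, None, 14, 42, None, 10, 33, None, None, None, None, None, 34]
Rule: A leaf has 0 children.
Per-node child counts:
  node 39: 2 child(ren)
  node 4: 1 child(ren)
  node 14: 2 child(ren)
  node 10: 0 child(ren)
  node 33: 1 child(ren)
  node 34: 0 child(ren)
  node 48: 1 child(ren)
  node 42: 0 child(ren)
Matching nodes: [10, 34, 42]
Count of leaf nodes: 3


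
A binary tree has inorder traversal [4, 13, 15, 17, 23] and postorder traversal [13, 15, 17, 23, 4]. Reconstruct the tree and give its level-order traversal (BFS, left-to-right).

Inorder:   [4, 13, 15, 17, 23]
Postorder: [13, 15, 17, 23, 4]
Algorithm: postorder visits root last, so walk postorder right-to-left;
each value is the root of the current inorder slice — split it at that
value, recurse on the right subtree first, then the left.
Recursive splits:
  root=4; inorder splits into left=[], right=[13, 15, 17, 23]
  root=23; inorder splits into left=[13, 15, 17], right=[]
  root=17; inorder splits into left=[13, 15], right=[]
  root=15; inorder splits into left=[13], right=[]
  root=13; inorder splits into left=[], right=[]
Reconstructed level-order: [4, 23, 17, 15, 13]


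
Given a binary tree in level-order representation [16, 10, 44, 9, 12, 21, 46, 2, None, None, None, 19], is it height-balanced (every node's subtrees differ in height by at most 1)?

Tree (level-order array): [16, 10, 44, 9, 12, 21, 46, 2, None, None, None, 19]
Definition: a tree is height-balanced if, at every node, |h(left) - h(right)| <= 1 (empty subtree has height -1).
Bottom-up per-node check:
  node 2: h_left=-1, h_right=-1, diff=0 [OK], height=0
  node 9: h_left=0, h_right=-1, diff=1 [OK], height=1
  node 12: h_left=-1, h_right=-1, diff=0 [OK], height=0
  node 10: h_left=1, h_right=0, diff=1 [OK], height=2
  node 19: h_left=-1, h_right=-1, diff=0 [OK], height=0
  node 21: h_left=0, h_right=-1, diff=1 [OK], height=1
  node 46: h_left=-1, h_right=-1, diff=0 [OK], height=0
  node 44: h_left=1, h_right=0, diff=1 [OK], height=2
  node 16: h_left=2, h_right=2, diff=0 [OK], height=3
All nodes satisfy the balance condition.
Result: Balanced


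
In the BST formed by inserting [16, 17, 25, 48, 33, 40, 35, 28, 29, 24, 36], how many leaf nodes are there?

Tree built from: [16, 17, 25, 48, 33, 40, 35, 28, 29, 24, 36]
Tree (level-order array): [16, None, 17, None, 25, 24, 48, None, None, 33, None, 28, 40, None, 29, 35, None, None, None, None, 36]
Rule: A leaf has 0 children.
Per-node child counts:
  node 16: 1 child(ren)
  node 17: 1 child(ren)
  node 25: 2 child(ren)
  node 24: 0 child(ren)
  node 48: 1 child(ren)
  node 33: 2 child(ren)
  node 28: 1 child(ren)
  node 29: 0 child(ren)
  node 40: 1 child(ren)
  node 35: 1 child(ren)
  node 36: 0 child(ren)
Matching nodes: [24, 29, 36]
Count of leaf nodes: 3


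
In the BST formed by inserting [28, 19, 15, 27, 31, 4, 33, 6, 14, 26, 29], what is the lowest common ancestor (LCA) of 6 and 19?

Tree insertion order: [28, 19, 15, 27, 31, 4, 33, 6, 14, 26, 29]
Tree (level-order array): [28, 19, 31, 15, 27, 29, 33, 4, None, 26, None, None, None, None, None, None, 6, None, None, None, 14]
In a BST, the LCA of p=6, q=19 is the first node v on the
root-to-leaf path with p <= v <= q (go left if both < v, right if both > v).
Walk from root:
  at 28: both 6 and 19 < 28, go left
  at 19: 6 <= 19 <= 19, this is the LCA
LCA = 19


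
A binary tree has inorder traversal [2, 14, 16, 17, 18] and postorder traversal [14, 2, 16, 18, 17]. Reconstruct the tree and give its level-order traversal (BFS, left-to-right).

Inorder:   [2, 14, 16, 17, 18]
Postorder: [14, 2, 16, 18, 17]
Algorithm: postorder visits root last, so walk postorder right-to-left;
each value is the root of the current inorder slice — split it at that
value, recurse on the right subtree first, then the left.
Recursive splits:
  root=17; inorder splits into left=[2, 14, 16], right=[18]
  root=18; inorder splits into left=[], right=[]
  root=16; inorder splits into left=[2, 14], right=[]
  root=2; inorder splits into left=[], right=[14]
  root=14; inorder splits into left=[], right=[]
Reconstructed level-order: [17, 16, 18, 2, 14]


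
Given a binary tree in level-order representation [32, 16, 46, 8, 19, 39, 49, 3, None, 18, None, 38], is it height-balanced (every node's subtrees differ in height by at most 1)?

Tree (level-order array): [32, 16, 46, 8, 19, 39, 49, 3, None, 18, None, 38]
Definition: a tree is height-balanced if, at every node, |h(left) - h(right)| <= 1 (empty subtree has height -1).
Bottom-up per-node check:
  node 3: h_left=-1, h_right=-1, diff=0 [OK], height=0
  node 8: h_left=0, h_right=-1, diff=1 [OK], height=1
  node 18: h_left=-1, h_right=-1, diff=0 [OK], height=0
  node 19: h_left=0, h_right=-1, diff=1 [OK], height=1
  node 16: h_left=1, h_right=1, diff=0 [OK], height=2
  node 38: h_left=-1, h_right=-1, diff=0 [OK], height=0
  node 39: h_left=0, h_right=-1, diff=1 [OK], height=1
  node 49: h_left=-1, h_right=-1, diff=0 [OK], height=0
  node 46: h_left=1, h_right=0, diff=1 [OK], height=2
  node 32: h_left=2, h_right=2, diff=0 [OK], height=3
All nodes satisfy the balance condition.
Result: Balanced


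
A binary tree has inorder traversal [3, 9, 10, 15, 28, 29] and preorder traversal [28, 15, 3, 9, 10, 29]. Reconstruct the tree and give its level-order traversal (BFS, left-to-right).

Inorder:  [3, 9, 10, 15, 28, 29]
Preorder: [28, 15, 3, 9, 10, 29]
Algorithm: preorder visits root first, so consume preorder in order;
for each root, split the current inorder slice at that value into
left-subtree inorder and right-subtree inorder, then recurse.
Recursive splits:
  root=28; inorder splits into left=[3, 9, 10, 15], right=[29]
  root=15; inorder splits into left=[3, 9, 10], right=[]
  root=3; inorder splits into left=[], right=[9, 10]
  root=9; inorder splits into left=[], right=[10]
  root=10; inorder splits into left=[], right=[]
  root=29; inorder splits into left=[], right=[]
Reconstructed level-order: [28, 15, 29, 3, 9, 10]


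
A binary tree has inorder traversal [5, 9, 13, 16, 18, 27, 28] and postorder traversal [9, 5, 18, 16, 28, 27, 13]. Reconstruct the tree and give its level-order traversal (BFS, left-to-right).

Inorder:   [5, 9, 13, 16, 18, 27, 28]
Postorder: [9, 5, 18, 16, 28, 27, 13]
Algorithm: postorder visits root last, so walk postorder right-to-left;
each value is the root of the current inorder slice — split it at that
value, recurse on the right subtree first, then the left.
Recursive splits:
  root=13; inorder splits into left=[5, 9], right=[16, 18, 27, 28]
  root=27; inorder splits into left=[16, 18], right=[28]
  root=28; inorder splits into left=[], right=[]
  root=16; inorder splits into left=[], right=[18]
  root=18; inorder splits into left=[], right=[]
  root=5; inorder splits into left=[], right=[9]
  root=9; inorder splits into left=[], right=[]
Reconstructed level-order: [13, 5, 27, 9, 16, 28, 18]


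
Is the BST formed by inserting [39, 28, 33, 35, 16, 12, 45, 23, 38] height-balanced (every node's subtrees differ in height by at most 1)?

Tree (level-order array): [39, 28, 45, 16, 33, None, None, 12, 23, None, 35, None, None, None, None, None, 38]
Definition: a tree is height-balanced if, at every node, |h(left) - h(right)| <= 1 (empty subtree has height -1).
Bottom-up per-node check:
  node 12: h_left=-1, h_right=-1, diff=0 [OK], height=0
  node 23: h_left=-1, h_right=-1, diff=0 [OK], height=0
  node 16: h_left=0, h_right=0, diff=0 [OK], height=1
  node 38: h_left=-1, h_right=-1, diff=0 [OK], height=0
  node 35: h_left=-1, h_right=0, diff=1 [OK], height=1
  node 33: h_left=-1, h_right=1, diff=2 [FAIL (|-1-1|=2 > 1)], height=2
  node 28: h_left=1, h_right=2, diff=1 [OK], height=3
  node 45: h_left=-1, h_right=-1, diff=0 [OK], height=0
  node 39: h_left=3, h_right=0, diff=3 [FAIL (|3-0|=3 > 1)], height=4
Node 33 violates the condition: |-1 - 1| = 2 > 1.
Result: Not balanced


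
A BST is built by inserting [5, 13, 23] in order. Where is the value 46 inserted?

Starting tree (level order): [5, None, 13, None, 23]
Insertion path: 5 -> 13 -> 23
Result: insert 46 as right child of 23
Final tree (level order): [5, None, 13, None, 23, None, 46]


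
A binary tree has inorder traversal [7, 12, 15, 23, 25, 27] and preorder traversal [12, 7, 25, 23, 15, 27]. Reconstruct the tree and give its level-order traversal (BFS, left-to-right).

Inorder:  [7, 12, 15, 23, 25, 27]
Preorder: [12, 7, 25, 23, 15, 27]
Algorithm: preorder visits root first, so consume preorder in order;
for each root, split the current inorder slice at that value into
left-subtree inorder and right-subtree inorder, then recurse.
Recursive splits:
  root=12; inorder splits into left=[7], right=[15, 23, 25, 27]
  root=7; inorder splits into left=[], right=[]
  root=25; inorder splits into left=[15, 23], right=[27]
  root=23; inorder splits into left=[15], right=[]
  root=15; inorder splits into left=[], right=[]
  root=27; inorder splits into left=[], right=[]
Reconstructed level-order: [12, 7, 25, 23, 27, 15]


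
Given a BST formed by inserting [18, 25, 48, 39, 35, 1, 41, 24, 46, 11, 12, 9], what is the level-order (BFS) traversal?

Tree insertion order: [18, 25, 48, 39, 35, 1, 41, 24, 46, 11, 12, 9]
Tree (level-order array): [18, 1, 25, None, 11, 24, 48, 9, 12, None, None, 39, None, None, None, None, None, 35, 41, None, None, None, 46]
BFS from the root, enqueuing left then right child of each popped node:
  queue [18] -> pop 18, enqueue [1, 25], visited so far: [18]
  queue [1, 25] -> pop 1, enqueue [11], visited so far: [18, 1]
  queue [25, 11] -> pop 25, enqueue [24, 48], visited so far: [18, 1, 25]
  queue [11, 24, 48] -> pop 11, enqueue [9, 12], visited so far: [18, 1, 25, 11]
  queue [24, 48, 9, 12] -> pop 24, enqueue [none], visited so far: [18, 1, 25, 11, 24]
  queue [48, 9, 12] -> pop 48, enqueue [39], visited so far: [18, 1, 25, 11, 24, 48]
  queue [9, 12, 39] -> pop 9, enqueue [none], visited so far: [18, 1, 25, 11, 24, 48, 9]
  queue [12, 39] -> pop 12, enqueue [none], visited so far: [18, 1, 25, 11, 24, 48, 9, 12]
  queue [39] -> pop 39, enqueue [35, 41], visited so far: [18, 1, 25, 11, 24, 48, 9, 12, 39]
  queue [35, 41] -> pop 35, enqueue [none], visited so far: [18, 1, 25, 11, 24, 48, 9, 12, 39, 35]
  queue [41] -> pop 41, enqueue [46], visited so far: [18, 1, 25, 11, 24, 48, 9, 12, 39, 35, 41]
  queue [46] -> pop 46, enqueue [none], visited so far: [18, 1, 25, 11, 24, 48, 9, 12, 39, 35, 41, 46]
Result: [18, 1, 25, 11, 24, 48, 9, 12, 39, 35, 41, 46]


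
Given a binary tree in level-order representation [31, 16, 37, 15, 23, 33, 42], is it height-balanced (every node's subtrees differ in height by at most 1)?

Tree (level-order array): [31, 16, 37, 15, 23, 33, 42]
Definition: a tree is height-balanced if, at every node, |h(left) - h(right)| <= 1 (empty subtree has height -1).
Bottom-up per-node check:
  node 15: h_left=-1, h_right=-1, diff=0 [OK], height=0
  node 23: h_left=-1, h_right=-1, diff=0 [OK], height=0
  node 16: h_left=0, h_right=0, diff=0 [OK], height=1
  node 33: h_left=-1, h_right=-1, diff=0 [OK], height=0
  node 42: h_left=-1, h_right=-1, diff=0 [OK], height=0
  node 37: h_left=0, h_right=0, diff=0 [OK], height=1
  node 31: h_left=1, h_right=1, diff=0 [OK], height=2
All nodes satisfy the balance condition.
Result: Balanced


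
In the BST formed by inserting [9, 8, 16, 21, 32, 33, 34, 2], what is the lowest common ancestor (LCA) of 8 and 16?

Tree insertion order: [9, 8, 16, 21, 32, 33, 34, 2]
Tree (level-order array): [9, 8, 16, 2, None, None, 21, None, None, None, 32, None, 33, None, 34]
In a BST, the LCA of p=8, q=16 is the first node v on the
root-to-leaf path with p <= v <= q (go left if both < v, right if both > v).
Walk from root:
  at 9: 8 <= 9 <= 16, this is the LCA
LCA = 9


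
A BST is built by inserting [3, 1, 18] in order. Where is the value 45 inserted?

Starting tree (level order): [3, 1, 18]
Insertion path: 3 -> 18
Result: insert 45 as right child of 18
Final tree (level order): [3, 1, 18, None, None, None, 45]


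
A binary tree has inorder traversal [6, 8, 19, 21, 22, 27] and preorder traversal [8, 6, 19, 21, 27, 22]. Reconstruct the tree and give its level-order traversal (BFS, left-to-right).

Inorder:  [6, 8, 19, 21, 22, 27]
Preorder: [8, 6, 19, 21, 27, 22]
Algorithm: preorder visits root first, so consume preorder in order;
for each root, split the current inorder slice at that value into
left-subtree inorder and right-subtree inorder, then recurse.
Recursive splits:
  root=8; inorder splits into left=[6], right=[19, 21, 22, 27]
  root=6; inorder splits into left=[], right=[]
  root=19; inorder splits into left=[], right=[21, 22, 27]
  root=21; inorder splits into left=[], right=[22, 27]
  root=27; inorder splits into left=[22], right=[]
  root=22; inorder splits into left=[], right=[]
Reconstructed level-order: [8, 6, 19, 21, 27, 22]


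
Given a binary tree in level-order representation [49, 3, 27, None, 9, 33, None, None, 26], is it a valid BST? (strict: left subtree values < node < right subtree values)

Level-order array: [49, 3, 27, None, 9, 33, None, None, 26]
Validate using subtree bounds (lo, hi): at each node, require lo < value < hi,
then recurse left with hi=value and right with lo=value.
Preorder trace (stopping at first violation):
  at node 49 with bounds (-inf, +inf): OK
  at node 3 with bounds (-inf, 49): OK
  at node 9 with bounds (3, 49): OK
  at node 26 with bounds (9, 49): OK
  at node 27 with bounds (49, +inf): VIOLATION
Node 27 violates its bound: not (49 < 27 < +inf).
Result: Not a valid BST


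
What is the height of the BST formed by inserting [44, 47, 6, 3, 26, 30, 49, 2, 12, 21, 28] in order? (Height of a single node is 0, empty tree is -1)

Insertion order: [44, 47, 6, 3, 26, 30, 49, 2, 12, 21, 28]
Tree (level-order array): [44, 6, 47, 3, 26, None, 49, 2, None, 12, 30, None, None, None, None, None, 21, 28]
Compute height bottom-up (empty subtree = -1):
  height(2) = 1 + max(-1, -1) = 0
  height(3) = 1 + max(0, -1) = 1
  height(21) = 1 + max(-1, -1) = 0
  height(12) = 1 + max(-1, 0) = 1
  height(28) = 1 + max(-1, -1) = 0
  height(30) = 1 + max(0, -1) = 1
  height(26) = 1 + max(1, 1) = 2
  height(6) = 1 + max(1, 2) = 3
  height(49) = 1 + max(-1, -1) = 0
  height(47) = 1 + max(-1, 0) = 1
  height(44) = 1 + max(3, 1) = 4
Height = 4


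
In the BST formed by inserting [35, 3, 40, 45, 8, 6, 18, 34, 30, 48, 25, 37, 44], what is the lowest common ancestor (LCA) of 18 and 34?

Tree insertion order: [35, 3, 40, 45, 8, 6, 18, 34, 30, 48, 25, 37, 44]
Tree (level-order array): [35, 3, 40, None, 8, 37, 45, 6, 18, None, None, 44, 48, None, None, None, 34, None, None, None, None, 30, None, 25]
In a BST, the LCA of p=18, q=34 is the first node v on the
root-to-leaf path with p <= v <= q (go left if both < v, right if both > v).
Walk from root:
  at 35: both 18 and 34 < 35, go left
  at 3: both 18 and 34 > 3, go right
  at 8: both 18 and 34 > 8, go right
  at 18: 18 <= 18 <= 34, this is the LCA
LCA = 18


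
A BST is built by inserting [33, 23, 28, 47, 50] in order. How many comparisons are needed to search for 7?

Search path for 7: 33 -> 23
Found: False
Comparisons: 2


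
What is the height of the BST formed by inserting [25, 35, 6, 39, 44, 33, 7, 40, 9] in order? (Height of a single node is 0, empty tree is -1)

Insertion order: [25, 35, 6, 39, 44, 33, 7, 40, 9]
Tree (level-order array): [25, 6, 35, None, 7, 33, 39, None, 9, None, None, None, 44, None, None, 40]
Compute height bottom-up (empty subtree = -1):
  height(9) = 1 + max(-1, -1) = 0
  height(7) = 1 + max(-1, 0) = 1
  height(6) = 1 + max(-1, 1) = 2
  height(33) = 1 + max(-1, -1) = 0
  height(40) = 1 + max(-1, -1) = 0
  height(44) = 1 + max(0, -1) = 1
  height(39) = 1 + max(-1, 1) = 2
  height(35) = 1 + max(0, 2) = 3
  height(25) = 1 + max(2, 3) = 4
Height = 4


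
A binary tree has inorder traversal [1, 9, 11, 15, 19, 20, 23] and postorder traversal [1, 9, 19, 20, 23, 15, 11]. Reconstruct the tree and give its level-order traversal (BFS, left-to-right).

Inorder:   [1, 9, 11, 15, 19, 20, 23]
Postorder: [1, 9, 19, 20, 23, 15, 11]
Algorithm: postorder visits root last, so walk postorder right-to-left;
each value is the root of the current inorder slice — split it at that
value, recurse on the right subtree first, then the left.
Recursive splits:
  root=11; inorder splits into left=[1, 9], right=[15, 19, 20, 23]
  root=15; inorder splits into left=[], right=[19, 20, 23]
  root=23; inorder splits into left=[19, 20], right=[]
  root=20; inorder splits into left=[19], right=[]
  root=19; inorder splits into left=[], right=[]
  root=9; inorder splits into left=[1], right=[]
  root=1; inorder splits into left=[], right=[]
Reconstructed level-order: [11, 9, 15, 1, 23, 20, 19]


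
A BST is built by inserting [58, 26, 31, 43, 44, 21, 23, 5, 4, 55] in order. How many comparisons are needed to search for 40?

Search path for 40: 58 -> 26 -> 31 -> 43
Found: False
Comparisons: 4


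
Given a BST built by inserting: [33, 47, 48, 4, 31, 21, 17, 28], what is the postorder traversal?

Tree insertion order: [33, 47, 48, 4, 31, 21, 17, 28]
Tree (level-order array): [33, 4, 47, None, 31, None, 48, 21, None, None, None, 17, 28]
Postorder traversal: [17, 28, 21, 31, 4, 48, 47, 33]


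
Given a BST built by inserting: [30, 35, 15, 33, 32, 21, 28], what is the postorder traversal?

Tree insertion order: [30, 35, 15, 33, 32, 21, 28]
Tree (level-order array): [30, 15, 35, None, 21, 33, None, None, 28, 32]
Postorder traversal: [28, 21, 15, 32, 33, 35, 30]


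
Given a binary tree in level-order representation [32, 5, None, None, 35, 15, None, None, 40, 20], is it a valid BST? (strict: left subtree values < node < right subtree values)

Level-order array: [32, 5, None, None, 35, 15, None, None, 40, 20]
Validate using subtree bounds (lo, hi): at each node, require lo < value < hi,
then recurse left with hi=value and right with lo=value.
Preorder trace (stopping at first violation):
  at node 32 with bounds (-inf, +inf): OK
  at node 5 with bounds (-inf, 32): OK
  at node 35 with bounds (5, 32): VIOLATION
Node 35 violates its bound: not (5 < 35 < 32).
Result: Not a valid BST


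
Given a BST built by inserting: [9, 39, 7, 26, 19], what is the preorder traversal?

Tree insertion order: [9, 39, 7, 26, 19]
Tree (level-order array): [9, 7, 39, None, None, 26, None, 19]
Preorder traversal: [9, 7, 39, 26, 19]


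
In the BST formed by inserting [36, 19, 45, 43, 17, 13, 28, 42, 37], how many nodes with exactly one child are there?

Tree built from: [36, 19, 45, 43, 17, 13, 28, 42, 37]
Tree (level-order array): [36, 19, 45, 17, 28, 43, None, 13, None, None, None, 42, None, None, None, 37]
Rule: These are nodes with exactly 1 non-null child.
Per-node child counts:
  node 36: 2 child(ren)
  node 19: 2 child(ren)
  node 17: 1 child(ren)
  node 13: 0 child(ren)
  node 28: 0 child(ren)
  node 45: 1 child(ren)
  node 43: 1 child(ren)
  node 42: 1 child(ren)
  node 37: 0 child(ren)
Matching nodes: [17, 45, 43, 42]
Count of nodes with exactly one child: 4


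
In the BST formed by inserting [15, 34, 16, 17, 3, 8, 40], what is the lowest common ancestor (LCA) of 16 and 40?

Tree insertion order: [15, 34, 16, 17, 3, 8, 40]
Tree (level-order array): [15, 3, 34, None, 8, 16, 40, None, None, None, 17]
In a BST, the LCA of p=16, q=40 is the first node v on the
root-to-leaf path with p <= v <= q (go left if both < v, right if both > v).
Walk from root:
  at 15: both 16 and 40 > 15, go right
  at 34: 16 <= 34 <= 40, this is the LCA
LCA = 34


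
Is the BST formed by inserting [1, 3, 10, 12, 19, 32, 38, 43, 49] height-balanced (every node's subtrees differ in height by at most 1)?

Tree (level-order array): [1, None, 3, None, 10, None, 12, None, 19, None, 32, None, 38, None, 43, None, 49]
Definition: a tree is height-balanced if, at every node, |h(left) - h(right)| <= 1 (empty subtree has height -1).
Bottom-up per-node check:
  node 49: h_left=-1, h_right=-1, diff=0 [OK], height=0
  node 43: h_left=-1, h_right=0, diff=1 [OK], height=1
  node 38: h_left=-1, h_right=1, diff=2 [FAIL (|-1-1|=2 > 1)], height=2
  node 32: h_left=-1, h_right=2, diff=3 [FAIL (|-1-2|=3 > 1)], height=3
  node 19: h_left=-1, h_right=3, diff=4 [FAIL (|-1-3|=4 > 1)], height=4
  node 12: h_left=-1, h_right=4, diff=5 [FAIL (|-1-4|=5 > 1)], height=5
  node 10: h_left=-1, h_right=5, diff=6 [FAIL (|-1-5|=6 > 1)], height=6
  node 3: h_left=-1, h_right=6, diff=7 [FAIL (|-1-6|=7 > 1)], height=7
  node 1: h_left=-1, h_right=7, diff=8 [FAIL (|-1-7|=8 > 1)], height=8
Node 38 violates the condition: |-1 - 1| = 2 > 1.
Result: Not balanced


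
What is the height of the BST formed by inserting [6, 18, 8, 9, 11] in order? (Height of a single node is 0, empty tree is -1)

Insertion order: [6, 18, 8, 9, 11]
Tree (level-order array): [6, None, 18, 8, None, None, 9, None, 11]
Compute height bottom-up (empty subtree = -1):
  height(11) = 1 + max(-1, -1) = 0
  height(9) = 1 + max(-1, 0) = 1
  height(8) = 1 + max(-1, 1) = 2
  height(18) = 1 + max(2, -1) = 3
  height(6) = 1 + max(-1, 3) = 4
Height = 4


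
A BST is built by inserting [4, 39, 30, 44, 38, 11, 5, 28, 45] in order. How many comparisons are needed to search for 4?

Search path for 4: 4
Found: True
Comparisons: 1


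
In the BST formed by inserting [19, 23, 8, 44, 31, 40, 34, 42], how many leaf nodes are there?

Tree built from: [19, 23, 8, 44, 31, 40, 34, 42]
Tree (level-order array): [19, 8, 23, None, None, None, 44, 31, None, None, 40, 34, 42]
Rule: A leaf has 0 children.
Per-node child counts:
  node 19: 2 child(ren)
  node 8: 0 child(ren)
  node 23: 1 child(ren)
  node 44: 1 child(ren)
  node 31: 1 child(ren)
  node 40: 2 child(ren)
  node 34: 0 child(ren)
  node 42: 0 child(ren)
Matching nodes: [8, 34, 42]
Count of leaf nodes: 3


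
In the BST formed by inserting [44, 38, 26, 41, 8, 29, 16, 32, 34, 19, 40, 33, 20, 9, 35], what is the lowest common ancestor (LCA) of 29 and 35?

Tree insertion order: [44, 38, 26, 41, 8, 29, 16, 32, 34, 19, 40, 33, 20, 9, 35]
Tree (level-order array): [44, 38, None, 26, 41, 8, 29, 40, None, None, 16, None, 32, None, None, 9, 19, None, 34, None, None, None, 20, 33, 35]
In a BST, the LCA of p=29, q=35 is the first node v on the
root-to-leaf path with p <= v <= q (go left if both < v, right if both > v).
Walk from root:
  at 44: both 29 and 35 < 44, go left
  at 38: both 29 and 35 < 38, go left
  at 26: both 29 and 35 > 26, go right
  at 29: 29 <= 29 <= 35, this is the LCA
LCA = 29


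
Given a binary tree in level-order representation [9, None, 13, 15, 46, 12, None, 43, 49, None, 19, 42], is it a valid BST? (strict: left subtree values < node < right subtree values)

Level-order array: [9, None, 13, 15, 46, 12, None, 43, 49, None, 19, 42]
Validate using subtree bounds (lo, hi): at each node, require lo < value < hi,
then recurse left with hi=value and right with lo=value.
Preorder trace (stopping at first violation):
  at node 9 with bounds (-inf, +inf): OK
  at node 13 with bounds (9, +inf): OK
  at node 15 with bounds (9, 13): VIOLATION
Node 15 violates its bound: not (9 < 15 < 13).
Result: Not a valid BST


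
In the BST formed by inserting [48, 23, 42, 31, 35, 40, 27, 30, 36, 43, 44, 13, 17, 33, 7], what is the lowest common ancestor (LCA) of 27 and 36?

Tree insertion order: [48, 23, 42, 31, 35, 40, 27, 30, 36, 43, 44, 13, 17, 33, 7]
Tree (level-order array): [48, 23, None, 13, 42, 7, 17, 31, 43, None, None, None, None, 27, 35, None, 44, None, 30, 33, 40, None, None, None, None, None, None, 36]
In a BST, the LCA of p=27, q=36 is the first node v on the
root-to-leaf path with p <= v <= q (go left if both < v, right if both > v).
Walk from root:
  at 48: both 27 and 36 < 48, go left
  at 23: both 27 and 36 > 23, go right
  at 42: both 27 and 36 < 42, go left
  at 31: 27 <= 31 <= 36, this is the LCA
LCA = 31


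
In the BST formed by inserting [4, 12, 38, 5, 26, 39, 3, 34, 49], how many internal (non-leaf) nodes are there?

Tree built from: [4, 12, 38, 5, 26, 39, 3, 34, 49]
Tree (level-order array): [4, 3, 12, None, None, 5, 38, None, None, 26, 39, None, 34, None, 49]
Rule: An internal node has at least one child.
Per-node child counts:
  node 4: 2 child(ren)
  node 3: 0 child(ren)
  node 12: 2 child(ren)
  node 5: 0 child(ren)
  node 38: 2 child(ren)
  node 26: 1 child(ren)
  node 34: 0 child(ren)
  node 39: 1 child(ren)
  node 49: 0 child(ren)
Matching nodes: [4, 12, 38, 26, 39]
Count of internal (non-leaf) nodes: 5


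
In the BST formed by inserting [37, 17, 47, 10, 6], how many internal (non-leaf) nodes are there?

Tree built from: [37, 17, 47, 10, 6]
Tree (level-order array): [37, 17, 47, 10, None, None, None, 6]
Rule: An internal node has at least one child.
Per-node child counts:
  node 37: 2 child(ren)
  node 17: 1 child(ren)
  node 10: 1 child(ren)
  node 6: 0 child(ren)
  node 47: 0 child(ren)
Matching nodes: [37, 17, 10]
Count of internal (non-leaf) nodes: 3


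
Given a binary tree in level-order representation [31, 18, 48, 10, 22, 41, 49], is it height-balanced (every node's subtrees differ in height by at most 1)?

Tree (level-order array): [31, 18, 48, 10, 22, 41, 49]
Definition: a tree is height-balanced if, at every node, |h(left) - h(right)| <= 1 (empty subtree has height -1).
Bottom-up per-node check:
  node 10: h_left=-1, h_right=-1, diff=0 [OK], height=0
  node 22: h_left=-1, h_right=-1, diff=0 [OK], height=0
  node 18: h_left=0, h_right=0, diff=0 [OK], height=1
  node 41: h_left=-1, h_right=-1, diff=0 [OK], height=0
  node 49: h_left=-1, h_right=-1, diff=0 [OK], height=0
  node 48: h_left=0, h_right=0, diff=0 [OK], height=1
  node 31: h_left=1, h_right=1, diff=0 [OK], height=2
All nodes satisfy the balance condition.
Result: Balanced


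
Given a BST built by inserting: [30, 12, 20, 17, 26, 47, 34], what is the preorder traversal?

Tree insertion order: [30, 12, 20, 17, 26, 47, 34]
Tree (level-order array): [30, 12, 47, None, 20, 34, None, 17, 26]
Preorder traversal: [30, 12, 20, 17, 26, 47, 34]


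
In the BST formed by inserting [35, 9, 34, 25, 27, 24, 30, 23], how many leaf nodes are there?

Tree built from: [35, 9, 34, 25, 27, 24, 30, 23]
Tree (level-order array): [35, 9, None, None, 34, 25, None, 24, 27, 23, None, None, 30]
Rule: A leaf has 0 children.
Per-node child counts:
  node 35: 1 child(ren)
  node 9: 1 child(ren)
  node 34: 1 child(ren)
  node 25: 2 child(ren)
  node 24: 1 child(ren)
  node 23: 0 child(ren)
  node 27: 1 child(ren)
  node 30: 0 child(ren)
Matching nodes: [23, 30]
Count of leaf nodes: 2


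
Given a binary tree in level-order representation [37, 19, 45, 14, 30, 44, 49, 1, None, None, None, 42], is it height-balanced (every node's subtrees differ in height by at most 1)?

Tree (level-order array): [37, 19, 45, 14, 30, 44, 49, 1, None, None, None, 42]
Definition: a tree is height-balanced if, at every node, |h(left) - h(right)| <= 1 (empty subtree has height -1).
Bottom-up per-node check:
  node 1: h_left=-1, h_right=-1, diff=0 [OK], height=0
  node 14: h_left=0, h_right=-1, diff=1 [OK], height=1
  node 30: h_left=-1, h_right=-1, diff=0 [OK], height=0
  node 19: h_left=1, h_right=0, diff=1 [OK], height=2
  node 42: h_left=-1, h_right=-1, diff=0 [OK], height=0
  node 44: h_left=0, h_right=-1, diff=1 [OK], height=1
  node 49: h_left=-1, h_right=-1, diff=0 [OK], height=0
  node 45: h_left=1, h_right=0, diff=1 [OK], height=2
  node 37: h_left=2, h_right=2, diff=0 [OK], height=3
All nodes satisfy the balance condition.
Result: Balanced


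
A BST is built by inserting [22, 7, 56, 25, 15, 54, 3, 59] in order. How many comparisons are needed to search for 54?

Search path for 54: 22 -> 56 -> 25 -> 54
Found: True
Comparisons: 4


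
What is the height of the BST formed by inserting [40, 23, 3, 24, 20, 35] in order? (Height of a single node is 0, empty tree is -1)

Insertion order: [40, 23, 3, 24, 20, 35]
Tree (level-order array): [40, 23, None, 3, 24, None, 20, None, 35]
Compute height bottom-up (empty subtree = -1):
  height(20) = 1 + max(-1, -1) = 0
  height(3) = 1 + max(-1, 0) = 1
  height(35) = 1 + max(-1, -1) = 0
  height(24) = 1 + max(-1, 0) = 1
  height(23) = 1 + max(1, 1) = 2
  height(40) = 1 + max(2, -1) = 3
Height = 3


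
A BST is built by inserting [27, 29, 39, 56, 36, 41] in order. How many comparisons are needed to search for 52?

Search path for 52: 27 -> 29 -> 39 -> 56 -> 41
Found: False
Comparisons: 5


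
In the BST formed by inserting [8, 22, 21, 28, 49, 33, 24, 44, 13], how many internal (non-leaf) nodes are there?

Tree built from: [8, 22, 21, 28, 49, 33, 24, 44, 13]
Tree (level-order array): [8, None, 22, 21, 28, 13, None, 24, 49, None, None, None, None, 33, None, None, 44]
Rule: An internal node has at least one child.
Per-node child counts:
  node 8: 1 child(ren)
  node 22: 2 child(ren)
  node 21: 1 child(ren)
  node 13: 0 child(ren)
  node 28: 2 child(ren)
  node 24: 0 child(ren)
  node 49: 1 child(ren)
  node 33: 1 child(ren)
  node 44: 0 child(ren)
Matching nodes: [8, 22, 21, 28, 49, 33]
Count of internal (non-leaf) nodes: 6


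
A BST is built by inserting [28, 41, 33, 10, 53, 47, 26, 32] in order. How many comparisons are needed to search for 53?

Search path for 53: 28 -> 41 -> 53
Found: True
Comparisons: 3


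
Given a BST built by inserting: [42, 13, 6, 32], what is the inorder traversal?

Tree insertion order: [42, 13, 6, 32]
Tree (level-order array): [42, 13, None, 6, 32]
Inorder traversal: [6, 13, 32, 42]


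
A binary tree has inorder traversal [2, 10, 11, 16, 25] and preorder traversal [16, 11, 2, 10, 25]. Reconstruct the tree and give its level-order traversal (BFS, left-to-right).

Inorder:  [2, 10, 11, 16, 25]
Preorder: [16, 11, 2, 10, 25]
Algorithm: preorder visits root first, so consume preorder in order;
for each root, split the current inorder slice at that value into
left-subtree inorder and right-subtree inorder, then recurse.
Recursive splits:
  root=16; inorder splits into left=[2, 10, 11], right=[25]
  root=11; inorder splits into left=[2, 10], right=[]
  root=2; inorder splits into left=[], right=[10]
  root=10; inorder splits into left=[], right=[]
  root=25; inorder splits into left=[], right=[]
Reconstructed level-order: [16, 11, 25, 2, 10]


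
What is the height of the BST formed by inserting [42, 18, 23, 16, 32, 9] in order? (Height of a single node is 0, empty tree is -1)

Insertion order: [42, 18, 23, 16, 32, 9]
Tree (level-order array): [42, 18, None, 16, 23, 9, None, None, 32]
Compute height bottom-up (empty subtree = -1):
  height(9) = 1 + max(-1, -1) = 0
  height(16) = 1 + max(0, -1) = 1
  height(32) = 1 + max(-1, -1) = 0
  height(23) = 1 + max(-1, 0) = 1
  height(18) = 1 + max(1, 1) = 2
  height(42) = 1 + max(2, -1) = 3
Height = 3


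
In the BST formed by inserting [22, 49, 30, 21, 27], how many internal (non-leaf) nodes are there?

Tree built from: [22, 49, 30, 21, 27]
Tree (level-order array): [22, 21, 49, None, None, 30, None, 27]
Rule: An internal node has at least one child.
Per-node child counts:
  node 22: 2 child(ren)
  node 21: 0 child(ren)
  node 49: 1 child(ren)
  node 30: 1 child(ren)
  node 27: 0 child(ren)
Matching nodes: [22, 49, 30]
Count of internal (non-leaf) nodes: 3


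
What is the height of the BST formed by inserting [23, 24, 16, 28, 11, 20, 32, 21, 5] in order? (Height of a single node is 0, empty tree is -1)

Insertion order: [23, 24, 16, 28, 11, 20, 32, 21, 5]
Tree (level-order array): [23, 16, 24, 11, 20, None, 28, 5, None, None, 21, None, 32]
Compute height bottom-up (empty subtree = -1):
  height(5) = 1 + max(-1, -1) = 0
  height(11) = 1 + max(0, -1) = 1
  height(21) = 1 + max(-1, -1) = 0
  height(20) = 1 + max(-1, 0) = 1
  height(16) = 1 + max(1, 1) = 2
  height(32) = 1 + max(-1, -1) = 0
  height(28) = 1 + max(-1, 0) = 1
  height(24) = 1 + max(-1, 1) = 2
  height(23) = 1 + max(2, 2) = 3
Height = 3


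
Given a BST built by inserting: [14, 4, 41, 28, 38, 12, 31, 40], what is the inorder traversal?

Tree insertion order: [14, 4, 41, 28, 38, 12, 31, 40]
Tree (level-order array): [14, 4, 41, None, 12, 28, None, None, None, None, 38, 31, 40]
Inorder traversal: [4, 12, 14, 28, 31, 38, 40, 41]


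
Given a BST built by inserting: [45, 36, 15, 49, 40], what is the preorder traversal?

Tree insertion order: [45, 36, 15, 49, 40]
Tree (level-order array): [45, 36, 49, 15, 40]
Preorder traversal: [45, 36, 15, 40, 49]


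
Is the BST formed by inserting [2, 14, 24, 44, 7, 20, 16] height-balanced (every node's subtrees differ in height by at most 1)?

Tree (level-order array): [2, None, 14, 7, 24, None, None, 20, 44, 16]
Definition: a tree is height-balanced if, at every node, |h(left) - h(right)| <= 1 (empty subtree has height -1).
Bottom-up per-node check:
  node 7: h_left=-1, h_right=-1, diff=0 [OK], height=0
  node 16: h_left=-1, h_right=-1, diff=0 [OK], height=0
  node 20: h_left=0, h_right=-1, diff=1 [OK], height=1
  node 44: h_left=-1, h_right=-1, diff=0 [OK], height=0
  node 24: h_left=1, h_right=0, diff=1 [OK], height=2
  node 14: h_left=0, h_right=2, diff=2 [FAIL (|0-2|=2 > 1)], height=3
  node 2: h_left=-1, h_right=3, diff=4 [FAIL (|-1-3|=4 > 1)], height=4
Node 14 violates the condition: |0 - 2| = 2 > 1.
Result: Not balanced


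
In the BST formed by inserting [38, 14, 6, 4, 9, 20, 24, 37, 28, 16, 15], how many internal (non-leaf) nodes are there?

Tree built from: [38, 14, 6, 4, 9, 20, 24, 37, 28, 16, 15]
Tree (level-order array): [38, 14, None, 6, 20, 4, 9, 16, 24, None, None, None, None, 15, None, None, 37, None, None, 28]
Rule: An internal node has at least one child.
Per-node child counts:
  node 38: 1 child(ren)
  node 14: 2 child(ren)
  node 6: 2 child(ren)
  node 4: 0 child(ren)
  node 9: 0 child(ren)
  node 20: 2 child(ren)
  node 16: 1 child(ren)
  node 15: 0 child(ren)
  node 24: 1 child(ren)
  node 37: 1 child(ren)
  node 28: 0 child(ren)
Matching nodes: [38, 14, 6, 20, 16, 24, 37]
Count of internal (non-leaf) nodes: 7


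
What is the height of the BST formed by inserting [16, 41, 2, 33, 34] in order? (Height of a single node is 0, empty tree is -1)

Insertion order: [16, 41, 2, 33, 34]
Tree (level-order array): [16, 2, 41, None, None, 33, None, None, 34]
Compute height bottom-up (empty subtree = -1):
  height(2) = 1 + max(-1, -1) = 0
  height(34) = 1 + max(-1, -1) = 0
  height(33) = 1 + max(-1, 0) = 1
  height(41) = 1 + max(1, -1) = 2
  height(16) = 1 + max(0, 2) = 3
Height = 3


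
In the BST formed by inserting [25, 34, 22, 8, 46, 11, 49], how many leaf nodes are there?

Tree built from: [25, 34, 22, 8, 46, 11, 49]
Tree (level-order array): [25, 22, 34, 8, None, None, 46, None, 11, None, 49]
Rule: A leaf has 0 children.
Per-node child counts:
  node 25: 2 child(ren)
  node 22: 1 child(ren)
  node 8: 1 child(ren)
  node 11: 0 child(ren)
  node 34: 1 child(ren)
  node 46: 1 child(ren)
  node 49: 0 child(ren)
Matching nodes: [11, 49]
Count of leaf nodes: 2


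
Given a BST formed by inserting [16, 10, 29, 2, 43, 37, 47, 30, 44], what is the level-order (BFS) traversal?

Tree insertion order: [16, 10, 29, 2, 43, 37, 47, 30, 44]
Tree (level-order array): [16, 10, 29, 2, None, None, 43, None, None, 37, 47, 30, None, 44]
BFS from the root, enqueuing left then right child of each popped node:
  queue [16] -> pop 16, enqueue [10, 29], visited so far: [16]
  queue [10, 29] -> pop 10, enqueue [2], visited so far: [16, 10]
  queue [29, 2] -> pop 29, enqueue [43], visited so far: [16, 10, 29]
  queue [2, 43] -> pop 2, enqueue [none], visited so far: [16, 10, 29, 2]
  queue [43] -> pop 43, enqueue [37, 47], visited so far: [16, 10, 29, 2, 43]
  queue [37, 47] -> pop 37, enqueue [30], visited so far: [16, 10, 29, 2, 43, 37]
  queue [47, 30] -> pop 47, enqueue [44], visited so far: [16, 10, 29, 2, 43, 37, 47]
  queue [30, 44] -> pop 30, enqueue [none], visited so far: [16, 10, 29, 2, 43, 37, 47, 30]
  queue [44] -> pop 44, enqueue [none], visited so far: [16, 10, 29, 2, 43, 37, 47, 30, 44]
Result: [16, 10, 29, 2, 43, 37, 47, 30, 44]
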